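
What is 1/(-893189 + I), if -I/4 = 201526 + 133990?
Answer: -1/2235253 ≈ -4.4738e-7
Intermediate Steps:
I = -1342064 (I = -4*(201526 + 133990) = -4*335516 = -1342064)
1/(-893189 + I) = 1/(-893189 - 1342064) = 1/(-2235253) = -1/2235253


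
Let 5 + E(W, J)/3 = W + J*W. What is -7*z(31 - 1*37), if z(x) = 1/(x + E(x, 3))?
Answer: 7/93 ≈ 0.075269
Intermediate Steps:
E(W, J) = -15 + 3*W + 3*J*W (E(W, J) = -15 + 3*(W + J*W) = -15 + (3*W + 3*J*W) = -15 + 3*W + 3*J*W)
z(x) = 1/(-15 + 13*x) (z(x) = 1/(x + (-15 + 3*x + 3*3*x)) = 1/(x + (-15 + 3*x + 9*x)) = 1/(x + (-15 + 12*x)) = 1/(-15 + 13*x))
-7*z(31 - 1*37) = -7/(-15 + 13*(31 - 1*37)) = -7/(-15 + 13*(31 - 37)) = -7/(-15 + 13*(-6)) = -7/(-15 - 78) = -7/(-93) = -7*(-1/93) = 7/93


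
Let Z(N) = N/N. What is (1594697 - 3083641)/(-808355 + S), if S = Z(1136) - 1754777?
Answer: 1488944/2563131 ≈ 0.58091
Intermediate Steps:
Z(N) = 1
S = -1754776 (S = 1 - 1754777 = -1754776)
(1594697 - 3083641)/(-808355 + S) = (1594697 - 3083641)/(-808355 - 1754776) = -1488944/(-2563131) = -1488944*(-1/2563131) = 1488944/2563131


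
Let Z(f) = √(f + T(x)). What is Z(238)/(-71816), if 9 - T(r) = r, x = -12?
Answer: -√259/71816 ≈ -0.00022409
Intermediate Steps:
T(r) = 9 - r
Z(f) = √(21 + f) (Z(f) = √(f + (9 - 1*(-12))) = √(f + (9 + 12)) = √(f + 21) = √(21 + f))
Z(238)/(-71816) = √(21 + 238)/(-71816) = √259*(-1/71816) = -√259/71816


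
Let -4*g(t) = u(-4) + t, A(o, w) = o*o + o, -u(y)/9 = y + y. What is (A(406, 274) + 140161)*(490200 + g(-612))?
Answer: 149749780005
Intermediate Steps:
u(y) = -18*y (u(y) = -9*(y + y) = -18*y)
A(o, w) = o + o**2 (A(o, w) = o**2 + o = o + o**2)
g(t) = -18 - t/4 (g(t) = -(-18*(-4) + t)/4 = -(72 + t)/4 = -18 - t/4)
(A(406, 274) + 140161)*(490200 + g(-612)) = (406*(1 + 406) + 140161)*(490200 + (-18 - 1/4*(-612))) = (406*407 + 140161)*(490200 + (-18 + 153)) = (165242 + 140161)*(490200 + 135) = 305403*490335 = 149749780005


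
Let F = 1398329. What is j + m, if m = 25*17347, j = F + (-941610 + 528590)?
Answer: 1418984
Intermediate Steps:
j = 985309 (j = 1398329 + (-941610 + 528590) = 1398329 - 413020 = 985309)
m = 433675
j + m = 985309 + 433675 = 1418984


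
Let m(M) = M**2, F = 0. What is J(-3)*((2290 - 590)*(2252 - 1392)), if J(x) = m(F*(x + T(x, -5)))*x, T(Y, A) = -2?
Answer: 0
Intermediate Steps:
J(x) = 0 (J(x) = (0*(x - 2))**2*x = (0*(-2 + x))**2*x = 0**2*x = 0*x = 0)
J(-3)*((2290 - 590)*(2252 - 1392)) = 0*((2290 - 590)*(2252 - 1392)) = 0*(1700*860) = 0*1462000 = 0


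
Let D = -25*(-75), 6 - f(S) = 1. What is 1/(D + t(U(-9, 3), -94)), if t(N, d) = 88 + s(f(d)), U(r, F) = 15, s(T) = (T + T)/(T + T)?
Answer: 1/1964 ≈ 0.00050917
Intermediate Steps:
f(S) = 5 (f(S) = 6 - 1*1 = 6 - 1 = 5)
s(T) = 1 (s(T) = (2*T)/((2*T)) = (2*T)*(1/(2*T)) = 1)
t(N, d) = 89 (t(N, d) = 88 + 1 = 89)
D = 1875
1/(D + t(U(-9, 3), -94)) = 1/(1875 + 89) = 1/1964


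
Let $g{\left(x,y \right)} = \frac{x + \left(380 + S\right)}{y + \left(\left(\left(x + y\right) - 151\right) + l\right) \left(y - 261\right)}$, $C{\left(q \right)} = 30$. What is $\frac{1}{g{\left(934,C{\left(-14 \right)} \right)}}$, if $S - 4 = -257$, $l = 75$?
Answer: $- \frac{205098}{1061} \approx -193.31$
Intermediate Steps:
$S = -253$ ($S = 4 - 257 = -253$)
$g{\left(x,y \right)} = \frac{127 + x}{y + \left(-261 + y\right) \left(-76 + x + y\right)}$ ($g{\left(x,y \right)} = \frac{x + \left(380 - 253\right)}{y + \left(\left(\left(x + y\right) - 151\right) + 75\right) \left(y - 261\right)} = \frac{x + 127}{y + \left(\left(-151 + x + y\right) + 75\right) \left(-261 + y\right)} = \frac{127 + x}{y + \left(-76 + x + y\right) \left(-261 + y\right)} = \frac{127 + x}{y + \left(-261 + y\right) \left(-76 + x + y\right)}$)
$\frac{1}{g{\left(934,C{\left(-14 \right)} \right)}} = \frac{1}{\frac{1}{19836 + 30^{2} - 10080 - 243774 + 934 \cdot 30} \left(127 + 934\right)} = \frac{1}{\frac{1}{19836 + 900 - 10080 - 243774 + 28020} \cdot 1061} = \frac{1}{\frac{1}{-205098} \cdot 1061} = \frac{1}{\left(- \frac{1}{205098}\right) 1061} = \frac{1}{- \frac{1061}{205098}} = - \frac{205098}{1061}$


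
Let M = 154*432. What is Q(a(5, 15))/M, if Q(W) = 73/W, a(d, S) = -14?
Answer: -73/931392 ≈ -7.8377e-5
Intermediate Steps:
M = 66528
Q(a(5, 15))/M = (73/(-14))/66528 = (73*(-1/14))*(1/66528) = -73/14*1/66528 = -73/931392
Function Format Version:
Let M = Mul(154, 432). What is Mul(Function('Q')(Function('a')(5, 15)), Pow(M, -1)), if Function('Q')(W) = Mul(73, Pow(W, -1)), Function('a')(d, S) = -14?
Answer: Rational(-73, 931392) ≈ -7.8377e-5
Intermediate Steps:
M = 66528
Mul(Function('Q')(Function('a')(5, 15)), Pow(M, -1)) = Mul(Mul(73, Pow(-14, -1)), Pow(66528, -1)) = Mul(Mul(73, Rational(-1, 14)), Rational(1, 66528)) = Mul(Rational(-73, 14), Rational(1, 66528)) = Rational(-73, 931392)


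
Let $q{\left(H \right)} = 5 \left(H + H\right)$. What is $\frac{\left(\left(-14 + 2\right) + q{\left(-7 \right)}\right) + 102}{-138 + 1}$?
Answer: $- \frac{20}{137} \approx -0.14599$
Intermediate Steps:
$q{\left(H \right)} = 10 H$ ($q{\left(H \right)} = 5 \cdot 2 H = 10 H$)
$\frac{\left(\left(-14 + 2\right) + q{\left(-7 \right)}\right) + 102}{-138 + 1} = \frac{\left(\left(-14 + 2\right) + 10 \left(-7\right)\right) + 102}{-138 + 1} = \frac{\left(-12 - 70\right) + 102}{-137} = \left(-82 + 102\right) \left(- \frac{1}{137}\right) = 20 \left(- \frac{1}{137}\right) = - \frac{20}{137}$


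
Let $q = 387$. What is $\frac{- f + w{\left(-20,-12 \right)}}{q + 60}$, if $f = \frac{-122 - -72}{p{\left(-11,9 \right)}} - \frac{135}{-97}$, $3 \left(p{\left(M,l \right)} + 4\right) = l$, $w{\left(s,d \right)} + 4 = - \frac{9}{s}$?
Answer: $- \frac{35529}{289060} \approx -0.12291$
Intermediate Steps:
$w{\left(s,d \right)} = -4 - \frac{9}{s}$
$p{\left(M,l \right)} = -4 + \frac{l}{3}$
$f = \frac{4985}{97}$ ($f = \frac{-122 - -72}{-4 + \frac{1}{3} \cdot 9} - \frac{135}{-97} = \frac{-122 + 72}{-4 + 3} - - \frac{135}{97} = - \frac{50}{-1} + \frac{135}{97} = \left(-50\right) \left(-1\right) + \frac{135}{97} = 50 + \frac{135}{97} = \frac{4985}{97} \approx 51.392$)
$\frac{- f + w{\left(-20,-12 \right)}}{q + 60} = \frac{\left(-1\right) \frac{4985}{97} - \left(4 + \frac{9}{-20}\right)}{387 + 60} = \frac{- \frac{4985}{97} - \frac{71}{20}}{447} = \left(- \frac{4985}{97} + \left(-4 + \frac{9}{20}\right)\right) \frac{1}{447} = \left(- \frac{4985}{97} - \frac{71}{20}\right) \frac{1}{447} = \left(- \frac{106587}{1940}\right) \frac{1}{447} = - \frac{35529}{289060}$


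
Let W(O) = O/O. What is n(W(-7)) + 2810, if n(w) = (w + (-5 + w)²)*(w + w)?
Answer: 2844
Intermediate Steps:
W(O) = 1
n(w) = 2*w*(w + (-5 + w)²) (n(w) = (w + (-5 + w)²)*(2*w) = 2*w*(w + (-5 + w)²))
n(W(-7)) + 2810 = 2*1*(1 + (-5 + 1)²) + 2810 = 2*1*(1 + (-4)²) + 2810 = 2*1*(1 + 16) + 2810 = 2*1*17 + 2810 = 34 + 2810 = 2844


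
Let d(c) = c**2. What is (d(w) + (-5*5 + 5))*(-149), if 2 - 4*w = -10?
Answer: 1639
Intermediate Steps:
w = 3 (w = 1/2 - 1/4*(-10) = 1/2 + 5/2 = 3)
(d(w) + (-5*5 + 5))*(-149) = (3**2 + (-5*5 + 5))*(-149) = (9 + (-25 + 5))*(-149) = (9 - 20)*(-149) = -11*(-149) = 1639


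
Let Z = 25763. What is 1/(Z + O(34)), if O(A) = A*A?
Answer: 1/26919 ≈ 3.7148e-5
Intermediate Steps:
O(A) = A²
1/(Z + O(34)) = 1/(25763 + 34²) = 1/(25763 + 1156) = 1/26919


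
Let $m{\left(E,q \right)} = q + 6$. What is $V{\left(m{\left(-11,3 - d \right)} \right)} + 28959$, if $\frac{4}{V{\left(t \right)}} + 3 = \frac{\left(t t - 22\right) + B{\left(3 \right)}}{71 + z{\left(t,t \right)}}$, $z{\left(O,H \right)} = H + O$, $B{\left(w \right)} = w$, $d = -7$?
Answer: $\frac{521159}{18} \approx 28953.0$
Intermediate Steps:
$m{\left(E,q \right)} = 6 + q$
$V{\left(t \right)} = \frac{4}{-3 + \frac{-19 + t^{2}}{71 + 2 t}}$ ($V{\left(t \right)} = \frac{4}{-3 + \frac{\left(t t - 22\right) + 3}{71 + \left(t + t\right)}} = \frac{4}{-3 + \frac{\left(t^{2} - 22\right) + 3}{71 + 2 t}} = \frac{4}{-3 + \frac{\left(-22 + t^{2}\right) + 3}{71 + 2 t}} = \frac{4}{-3 + \frac{-19 + t^{2}}{71 + 2 t}}$)
$V{\left(m{\left(-11,3 - d \right)} \right)} + 28959 = \frac{4 \left(71 + 2 \left(6 + \left(3 - -7\right)\right)\right)}{-232 + \left(6 + \left(3 - -7\right)\right)^{2} - 6 \left(6 + \left(3 - -7\right)\right)} + 28959 = \frac{4 \left(71 + 2 \left(6 + \left(3 + 7\right)\right)\right)}{-232 + \left(6 + \left(3 + 7\right)\right)^{2} - 6 \left(6 + \left(3 + 7\right)\right)} + 28959 = \frac{4 \left(71 + 2 \left(6 + 10\right)\right)}{-232 + \left(6 + 10\right)^{2} - 6 \left(6 + 10\right)} + 28959 = \frac{4 \left(71 + 2 \cdot 16\right)}{-232 + 16^{2} - 96} + 28959 = \frac{4 \left(71 + 32\right)}{-232 + 256 - 96} + 28959 = 4 \frac{1}{-72} \cdot 103 + 28959 = 4 \left(- \frac{1}{72}\right) 103 + 28959 = - \frac{103}{18} + 28959 = \frac{521159}{18}$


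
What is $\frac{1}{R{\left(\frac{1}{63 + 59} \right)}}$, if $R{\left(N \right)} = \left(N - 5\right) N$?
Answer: $- \frac{14884}{609} \approx -24.44$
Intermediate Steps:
$R{\left(N \right)} = N \left(-5 + N\right)$ ($R{\left(N \right)} = \left(-5 + N\right) N = N \left(-5 + N\right)$)
$\frac{1}{R{\left(\frac{1}{63 + 59} \right)}} = \frac{1}{\frac{1}{63 + 59} \left(-5 + \frac{1}{63 + 59}\right)} = \frac{1}{\frac{1}{122} \left(-5 + \frac{1}{122}\right)} = \frac{1}{\frac{1}{122} \left(- \frac{609}{122}\right)} = \frac{1}{- \frac{609}{14884}} = - \frac{14884}{609}$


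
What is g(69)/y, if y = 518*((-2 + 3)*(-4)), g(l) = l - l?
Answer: 0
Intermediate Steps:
g(l) = 0
y = -2072 (y = 518*(1*(-4)) = 518*(-4) = -2072)
g(69)/y = 0/(-2072) = 0*(-1/2072) = 0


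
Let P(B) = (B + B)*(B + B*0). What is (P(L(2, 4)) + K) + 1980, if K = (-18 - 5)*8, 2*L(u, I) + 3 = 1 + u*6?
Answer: 1846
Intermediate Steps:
L(u, I) = -1 + 3*u (L(u, I) = -3/2 + (1 + u*6)/2 = -3/2 + (1 + 6*u)/2 = -3/2 + (1/2 + 3*u) = -1 + 3*u)
K = -184 (K = -23*8 = -184)
P(B) = 2*B**2 (P(B) = (2*B)*(B + 0) = (2*B)*B = 2*B**2)
(P(L(2, 4)) + K) + 1980 = (2*(-1 + 3*2)**2 - 184) + 1980 = (2*(-1 + 6)**2 - 184) + 1980 = (2*5**2 - 184) + 1980 = (2*25 - 184) + 1980 = (50 - 184) + 1980 = -134 + 1980 = 1846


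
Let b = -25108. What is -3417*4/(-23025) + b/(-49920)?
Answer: 21006971/19156800 ≈ 1.0966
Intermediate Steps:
-3417*4/(-23025) + b/(-49920) = -3417*4/(-23025) - 25108/(-49920) = -13668*(-1/23025) - 25108*(-1/49920) = 4556/7675 + 6277/12480 = 21006971/19156800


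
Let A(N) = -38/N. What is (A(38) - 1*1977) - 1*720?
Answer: -2698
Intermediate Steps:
(A(38) - 1*1977) - 1*720 = (-38/38 - 1*1977) - 1*720 = (-38*1/38 - 1977) - 720 = (-1 - 1977) - 720 = -1978 - 720 = -2698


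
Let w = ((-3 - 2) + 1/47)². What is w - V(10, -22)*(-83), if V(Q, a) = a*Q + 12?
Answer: -38081420/2209 ≈ -17239.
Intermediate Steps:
V(Q, a) = 12 + Q*a (V(Q, a) = Q*a + 12 = 12 + Q*a)
w = 54756/2209 (w = (-5 + 1/47)² = (-234/47)² = 54756/2209 ≈ 24.788)
w - V(10, -22)*(-83) = 54756/2209 - (12 + 10*(-22))*(-83) = 54756/2209 - (12 - 220)*(-83) = 54756/2209 - (-208)*(-83) = 54756/2209 - 1*17264 = 54756/2209 - 17264 = -38081420/2209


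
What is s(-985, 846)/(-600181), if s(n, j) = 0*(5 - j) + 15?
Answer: -15/600181 ≈ -2.4992e-5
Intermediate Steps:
s(n, j) = 15 (s(n, j) = 0 + 15 = 15)
s(-985, 846)/(-600181) = 15/(-600181) = 15*(-1/600181) = -15/600181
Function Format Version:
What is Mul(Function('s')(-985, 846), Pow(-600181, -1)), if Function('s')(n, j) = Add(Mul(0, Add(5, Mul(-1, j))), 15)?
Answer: Rational(-15, 600181) ≈ -2.4992e-5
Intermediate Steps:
Function('s')(n, j) = 15 (Function('s')(n, j) = Add(0, 15) = 15)
Mul(Function('s')(-985, 846), Pow(-600181, -1)) = Mul(15, Pow(-600181, -1)) = Mul(15, Rational(-1, 600181)) = Rational(-15, 600181)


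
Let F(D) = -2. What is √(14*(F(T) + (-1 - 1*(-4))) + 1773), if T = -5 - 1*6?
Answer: √1787 ≈ 42.273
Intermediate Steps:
T = -11 (T = -5 - 6 = -11)
√(14*(F(T) + (-1 - 1*(-4))) + 1773) = √(14*(-2 + (-1 - 1*(-4))) + 1773) = √(14*(-2 + (-1 + 4)) + 1773) = √(14*(-2 + 3) + 1773) = √(14*1 + 1773) = √(14 + 1773) = √1787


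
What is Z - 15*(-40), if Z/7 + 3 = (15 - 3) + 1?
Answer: 670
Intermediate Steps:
Z = 70 (Z = -21 + 7*((15 - 3) + 1) = -21 + 7*(12 + 1) = -21 + 7*13 = -21 + 91 = 70)
Z - 15*(-40) = 70 - 15*(-40) = 70 + 600 = 670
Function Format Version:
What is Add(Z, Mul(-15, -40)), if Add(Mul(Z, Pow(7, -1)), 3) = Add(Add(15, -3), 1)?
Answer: 670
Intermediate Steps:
Z = 70 (Z = Add(-21, Mul(7, Add(Add(15, -3), 1))) = Add(-21, Mul(7, Add(12, 1))) = Add(-21, Mul(7, 13)) = Add(-21, 91) = 70)
Add(Z, Mul(-15, -40)) = Add(70, Mul(-15, -40)) = Add(70, 600) = 670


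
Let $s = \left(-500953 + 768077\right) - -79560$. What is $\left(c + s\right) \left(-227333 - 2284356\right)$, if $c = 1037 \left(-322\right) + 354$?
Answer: $-32963406436$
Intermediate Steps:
$s = 346684$ ($s = 267124 + 79560 = 346684$)
$c = -333560$ ($c = -333914 + 354 = -333560$)
$\left(c + s\right) \left(-227333 - 2284356\right) = \left(-333560 + 346684\right) \left(-227333 - 2284356\right) = 13124 \left(-2511689\right) = -32963406436$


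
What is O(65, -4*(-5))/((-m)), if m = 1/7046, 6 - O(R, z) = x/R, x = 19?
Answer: -201082/5 ≈ -40216.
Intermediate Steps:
O(R, z) = 6 - 19/R
m = 1/7046 ≈ 0.00014192
O(65, -4*(-5))/((-m)) = (6 - 19/65)/((-1*1/7046)) = (6 - 19*1/65)/(-1/7046) = (6 - 19/65)*(-7046) = (371/65)*(-7046) = -201082/5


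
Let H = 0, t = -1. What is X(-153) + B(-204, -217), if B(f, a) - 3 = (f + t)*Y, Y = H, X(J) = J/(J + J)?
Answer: 7/2 ≈ 3.5000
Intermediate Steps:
X(J) = ½ (X(J) = J/((2*J)) = J*(1/(2*J)) = ½)
Y = 0
B(f, a) = 3 (B(f, a) = 3 + (f - 1)*0 = 3 + (-1 + f)*0 = 3 + 0 = 3)
X(-153) + B(-204, -217) = ½ + 3 = 7/2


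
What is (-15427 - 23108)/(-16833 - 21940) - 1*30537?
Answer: -169138938/5539 ≈ -30536.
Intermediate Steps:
(-15427 - 23108)/(-16833 - 21940) - 1*30537 = -38535/(-38773) - 30537 = -38535*(-1/38773) - 30537 = 5505/5539 - 30537 = -169138938/5539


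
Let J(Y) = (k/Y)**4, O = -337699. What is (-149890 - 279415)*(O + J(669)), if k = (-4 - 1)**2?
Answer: 29040239402347431783970/200310848721 ≈ 1.4498e+11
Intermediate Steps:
k = 25 (k = (-5)**2 = 25)
J(Y) = 390625/Y**4 (J(Y) = (25/Y)**4 = 390625/Y**4)
(-149890 - 279415)*(O + J(669)) = (-149890 - 279415)*(-337699 + 390625/669**4) = -429305*(-337699 + 390625*(1/200310848721)) = -429305*(-337699 + 390625/200310848721) = -429305*(-67644773301842354/200310848721) = 29040239402347431783970/200310848721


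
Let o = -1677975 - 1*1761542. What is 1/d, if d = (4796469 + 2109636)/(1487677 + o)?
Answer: -390368/1381221 ≈ -0.28263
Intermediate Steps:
o = -3439517 (o = -1677975 - 1761542 = -3439517)
d = -1381221/390368 (d = (4796469 + 2109636)/(1487677 - 3439517) = 6906105/(-1951840) = 6906105*(-1/1951840) = -1381221/390368 ≈ -3.5383)
1/d = 1/(-1381221/390368) = -390368/1381221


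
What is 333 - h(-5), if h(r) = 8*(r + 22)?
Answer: 197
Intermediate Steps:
h(r) = 176 + 8*r (h(r) = 8*(22 + r) = 176 + 8*r)
333 - h(-5) = 333 - (176 + 8*(-5)) = 333 - (176 - 40) = 333 - 1*136 = 333 - 136 = 197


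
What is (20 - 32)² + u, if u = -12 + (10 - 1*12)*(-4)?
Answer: 140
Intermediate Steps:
u = -4 (u = -12 + (10 - 12)*(-4) = -12 - 2*(-4) = -12 + 8 = -4)
(20 - 32)² + u = (20 - 32)² - 4 = (-12)² - 4 = 144 - 4 = 140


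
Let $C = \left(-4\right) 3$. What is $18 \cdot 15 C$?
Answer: $-3240$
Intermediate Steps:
$C = -12$
$18 \cdot 15 C = 18 \cdot 15 \left(-12\right) = 270 \left(-12\right) = -3240$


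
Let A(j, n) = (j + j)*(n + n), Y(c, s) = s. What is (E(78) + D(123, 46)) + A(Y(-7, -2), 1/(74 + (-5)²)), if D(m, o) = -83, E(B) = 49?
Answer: -3374/99 ≈ -34.081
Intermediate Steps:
A(j, n) = 4*j*n (A(j, n) = (2*j)*(2*n) = 4*j*n)
(E(78) + D(123, 46)) + A(Y(-7, -2), 1/(74 + (-5)²)) = (49 - 83) + 4*(-2)/(74 + (-5)²) = -34 + 4*(-2)/(74 + 25) = -34 + 4*(-2)/99 = -34 + 4*(-2)*(1/99) = -34 - 8/99 = -3374/99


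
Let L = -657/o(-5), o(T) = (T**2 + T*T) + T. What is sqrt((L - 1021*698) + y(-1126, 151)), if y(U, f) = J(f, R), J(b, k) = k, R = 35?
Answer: 2*I*sqrt(4453985)/5 ≈ 844.18*I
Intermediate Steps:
y(U, f) = 35
o(T) = T + 2*T**2 (o(T) = (T**2 + T**2) + T = 2*T**2 + T = T + 2*T**2)
L = -73/5 (L = -657*(-1/(5*(1 + 2*(-5)))) = -657*(-1/(5*(1 - 10))) = -657/((-5*(-9))) = -657/45 = -657*1/45 = -73/5 ≈ -14.600)
sqrt((L - 1021*698) + y(-1126, 151)) = sqrt((-73/5 - 1021*698) + 35) = sqrt((-73/5 - 712658) + 35) = sqrt(-3563363/5 + 35) = sqrt(-3563188/5) = 2*I*sqrt(4453985)/5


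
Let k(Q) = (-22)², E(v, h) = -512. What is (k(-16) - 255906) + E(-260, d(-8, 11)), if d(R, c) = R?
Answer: -255934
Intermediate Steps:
k(Q) = 484
(k(-16) - 255906) + E(-260, d(-8, 11)) = (484 - 255906) - 512 = -255422 - 512 = -255934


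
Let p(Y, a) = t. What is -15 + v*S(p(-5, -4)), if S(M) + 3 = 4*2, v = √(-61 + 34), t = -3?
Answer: -15 + 15*I*√3 ≈ -15.0 + 25.981*I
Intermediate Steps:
p(Y, a) = -3
v = 3*I*√3 (v = √(-27) = 3*I*√3 ≈ 5.1962*I)
S(M) = 5 (S(M) = -3 + 4*2 = -3 + 8 = 5)
-15 + v*S(p(-5, -4)) = -15 + (3*I*√3)*5 = -15 + 15*I*√3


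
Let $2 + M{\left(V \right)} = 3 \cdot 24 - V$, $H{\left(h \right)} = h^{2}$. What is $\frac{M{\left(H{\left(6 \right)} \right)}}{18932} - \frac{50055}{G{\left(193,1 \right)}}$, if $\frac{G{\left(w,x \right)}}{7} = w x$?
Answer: $- \frac{473797663}{12788566} \approx -37.049$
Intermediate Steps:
$G{\left(w,x \right)} = 7 w x$
$M{\left(V \right)} = 70 - V$ ($M{\left(V \right)} = -2 - \left(-72 + V\right) = 70 - V$)
$\frac{M{\left(H{\left(6 \right)} \right)}}{18932} - \frac{50055}{G{\left(193,1 \right)}} = \frac{70 - 6^{2}}{18932} - \frac{50055}{7 \cdot 193 \cdot 1} = \left(70 - 36\right) \frac{1}{18932} - \frac{50055}{1351} = 34 \cdot \frac{1}{18932} - \frac{50055}{1351} = \frac{17}{9466} - \frac{50055}{1351} = - \frac{473797663}{12788566}$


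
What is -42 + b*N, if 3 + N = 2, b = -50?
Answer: 8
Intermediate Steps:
N = -1 (N = -3 + 2 = -1)
-42 + b*N = -42 - 50*(-1) = -42 + 50 = 8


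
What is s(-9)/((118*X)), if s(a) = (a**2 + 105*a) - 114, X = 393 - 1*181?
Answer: -489/12508 ≈ -0.039095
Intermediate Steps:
X = 212 (X = 393 - 181 = 212)
s(a) = -114 + a**2 + 105*a
s(-9)/((118*X)) = (-114 + (-9)**2 + 105*(-9))/((118*212)) = (-114 + 81 - 945)/25016 = -978*1/25016 = -489/12508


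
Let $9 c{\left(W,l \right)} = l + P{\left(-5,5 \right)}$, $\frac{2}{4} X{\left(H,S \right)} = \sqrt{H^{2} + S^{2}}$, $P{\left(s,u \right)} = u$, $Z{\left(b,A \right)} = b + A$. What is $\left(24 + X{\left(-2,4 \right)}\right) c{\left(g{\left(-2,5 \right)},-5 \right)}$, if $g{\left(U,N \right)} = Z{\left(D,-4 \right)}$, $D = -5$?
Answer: $0$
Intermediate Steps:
$Z{\left(b,A \right)} = A + b$
$g{\left(U,N \right)} = -9$ ($g{\left(U,N \right)} = -4 - 5 = -9$)
$X{\left(H,S \right)} = 2 \sqrt{H^{2} + S^{2}}$
$c{\left(W,l \right)} = \frac{5}{9} + \frac{l}{9}$ ($c{\left(W,l \right)} = \frac{l + 5}{9} = \frac{5 + l}{9} = \frac{5}{9} + \frac{l}{9}$)
$\left(24 + X{\left(-2,4 \right)}\right) c{\left(g{\left(-2,5 \right)},-5 \right)} = \left(24 + 2 \sqrt{\left(-2\right)^{2} + 4^{2}}\right) \left(\frac{5}{9} + \frac{1}{9} \left(-5\right)\right) = \left(24 + 2 \sqrt{4 + 16}\right) \left(\frac{5}{9} - \frac{5}{9}\right) = \left(24 + 2 \sqrt{20}\right) 0 = \left(24 + 2 \cdot 2 \sqrt{5}\right) 0 = \left(24 + 4 \sqrt{5}\right) 0 = 0$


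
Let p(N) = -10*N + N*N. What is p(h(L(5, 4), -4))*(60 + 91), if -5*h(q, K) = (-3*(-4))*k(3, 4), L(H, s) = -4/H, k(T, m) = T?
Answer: 467496/25 ≈ 18700.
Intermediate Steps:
h(q, K) = -36/5 (h(q, K) = -(-3*(-4))*3/5 = -12*3/5 = -⅕*36 = -36/5)
p(N) = N² - 10*N (p(N) = -10*N + N² = N² - 10*N)
p(h(L(5, 4), -4))*(60 + 91) = (-36*(-10 - 36/5)/5)*(60 + 91) = -36/5*(-86/5)*151 = (3096/25)*151 = 467496/25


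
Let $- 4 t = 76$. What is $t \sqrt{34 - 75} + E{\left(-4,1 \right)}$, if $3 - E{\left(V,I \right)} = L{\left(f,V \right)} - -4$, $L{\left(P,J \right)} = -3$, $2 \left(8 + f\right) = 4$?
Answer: $2 - 19 i \sqrt{41} \approx 2.0 - 121.66 i$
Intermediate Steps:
$t = -19$ ($t = \left(- \frac{1}{4}\right) 76 = -19$)
$f = -6$ ($f = -8 + \frac{1}{2} \cdot 4 = -8 + 2 = -6$)
$E{\left(V,I \right)} = 2$ ($E{\left(V,I \right)} = 3 - \left(-3 - -4\right) = 3 - \left(-3 + 4\right) = 3 - 1 = 2$)
$t \sqrt{34 - 75} + E{\left(-4,1 \right)} = - 19 \sqrt{34 - 75} + 2 = - 19 \sqrt{-41} + 2 = - 19 i \sqrt{41} + 2 = 2 - 19 i \sqrt{41}$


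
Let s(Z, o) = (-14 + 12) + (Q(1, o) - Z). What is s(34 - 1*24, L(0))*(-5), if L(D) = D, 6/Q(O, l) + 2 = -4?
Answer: 65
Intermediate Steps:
Q(O, l) = -1 (Q(O, l) = 6/(-2 - 4) = 6/(-6) = 6*(-⅙) = -1)
s(Z, o) = -3 - Z (s(Z, o) = (-14 + 12) + (-1 - Z) = -2 + (-1 - Z) = -3 - Z)
s(34 - 1*24, L(0))*(-5) = (-3 - (34 - 1*24))*(-5) = (-3 - (34 - 24))*(-5) = (-3 - 1*10)*(-5) = (-3 - 10)*(-5) = -13*(-5) = 65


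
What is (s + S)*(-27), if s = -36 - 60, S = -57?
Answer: 4131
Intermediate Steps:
s = -96
(s + S)*(-27) = (-96 - 57)*(-27) = -153*(-27) = 4131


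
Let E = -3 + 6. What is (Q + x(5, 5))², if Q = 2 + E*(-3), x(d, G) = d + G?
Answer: 9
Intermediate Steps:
x(d, G) = G + d
E = 3
Q = -7 (Q = 2 + 3*(-3) = 2 - 9 = -7)
(Q + x(5, 5))² = (-7 + (5 + 5))² = (-7 + 10)² = 3² = 9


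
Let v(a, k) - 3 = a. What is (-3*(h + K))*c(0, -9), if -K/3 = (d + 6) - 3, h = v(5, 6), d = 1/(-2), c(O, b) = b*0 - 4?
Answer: 6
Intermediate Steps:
c(O, b) = -4 (c(O, b) = 0 - 4 = -4)
v(a, k) = 3 + a
d = -½ ≈ -0.50000
h = 8 (h = 3 + 5 = 8)
K = -15/2 (K = -3*((-½ + 6) - 3) = -3*(11/2 - 3) = -3*5/2 = -15/2 ≈ -7.5000)
(-3*(h + K))*c(0, -9) = -3*(8 - 15/2)*(-4) = -3*½*(-4) = -3/2*(-4) = 6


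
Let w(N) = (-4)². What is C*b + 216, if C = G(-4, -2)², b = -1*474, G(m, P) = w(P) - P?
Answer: -153360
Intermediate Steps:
w(N) = 16
G(m, P) = 16 - P
b = -474
C = 324 (C = (16 - 1*(-2))² = (16 + 2)² = 18² = 324)
C*b + 216 = 324*(-474) + 216 = -153576 + 216 = -153360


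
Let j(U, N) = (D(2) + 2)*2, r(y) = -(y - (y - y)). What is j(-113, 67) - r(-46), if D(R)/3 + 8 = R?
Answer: -78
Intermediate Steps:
D(R) = -24 + 3*R
r(y) = -y (r(y) = -(y - 1*0) = -(y + 0) = -y)
j(U, N) = -32 (j(U, N) = ((-24 + 3*2) + 2)*2 = ((-24 + 6) + 2)*2 = (-18 + 2)*2 = -16*2 = -32)
j(-113, 67) - r(-46) = -32 - (-1)*(-46) = -32 - 1*46 = -32 - 46 = -78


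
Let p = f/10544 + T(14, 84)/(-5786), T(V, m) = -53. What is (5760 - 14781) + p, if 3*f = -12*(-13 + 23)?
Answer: -17198408996/1906487 ≈ -9021.0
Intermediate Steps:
f = -40 (f = (-12*(-13 + 23))/3 = (-12*10)/3 = (1/3)*(-120) = -40)
p = 10231/1906487 (p = -40/10544 - 53/(-5786) = -40*1/10544 - 53*(-1/5786) = -5/1318 + 53/5786 = 10231/1906487 ≈ 0.0053664)
(5760 - 14781) + p = (5760 - 14781) + 10231/1906487 = -9021 + 10231/1906487 = -17198408996/1906487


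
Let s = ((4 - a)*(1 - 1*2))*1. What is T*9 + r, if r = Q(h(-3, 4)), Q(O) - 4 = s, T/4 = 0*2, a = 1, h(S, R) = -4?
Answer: 1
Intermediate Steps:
T = 0 (T = 4*(0*2) = 4*0 = 0)
s = -3 (s = ((4 - 1*1)*(1 - 1*2))*1 = ((4 - 1)*(1 - 2))*1 = (3*(-1))*1 = -3*1 = -3)
Q(O) = 1 (Q(O) = 4 - 3 = 1)
r = 1
T*9 + r = 0*9 + 1 = 0 + 1 = 1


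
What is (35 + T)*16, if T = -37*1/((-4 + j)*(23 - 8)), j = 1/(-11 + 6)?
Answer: 35872/63 ≈ 569.40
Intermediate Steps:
j = -⅕ (j = 1/(-5) = -⅕ ≈ -0.20000)
T = 37/63 (T = -37*1/((-4 - ⅕)*(23 - 8)) = -37/(15*(-21/5)) = -37/(-63) = -37*(-1/63) = 37/63 ≈ 0.58730)
(35 + T)*16 = (35 + 37/63)*16 = (2242/63)*16 = 35872/63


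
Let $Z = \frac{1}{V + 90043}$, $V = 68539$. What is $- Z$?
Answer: $- \frac{1}{158582} \approx -6.3059 \cdot 10^{-6}$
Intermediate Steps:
$Z = \frac{1}{158582}$ ($Z = \frac{1}{68539 + 90043} = \frac{1}{158582} \approx 6.3059 \cdot 10^{-6}$)
$- Z = \left(-1\right) \frac{1}{158582} = - \frac{1}{158582}$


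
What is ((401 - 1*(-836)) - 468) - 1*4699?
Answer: -3930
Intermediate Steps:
((401 - 1*(-836)) - 468) - 1*4699 = ((401 + 836) - 468) - 4699 = (1237 - 468) - 4699 = 769 - 4699 = -3930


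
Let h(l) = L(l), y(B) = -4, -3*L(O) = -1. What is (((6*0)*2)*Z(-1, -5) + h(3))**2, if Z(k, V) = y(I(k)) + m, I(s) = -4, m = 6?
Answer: 1/9 ≈ 0.11111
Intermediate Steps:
L(O) = 1/3 (L(O) = -1/3*(-1) = 1/3)
h(l) = 1/3
Z(k, V) = 2 (Z(k, V) = -4 + 6 = 2)
(((6*0)*2)*Z(-1, -5) + h(3))**2 = (((6*0)*2)*2 + 1/3)**2 = ((0*2)*2 + 1/3)**2 = (0*2 + 1/3)**2 = (0 + 1/3)**2 = (1/3)**2 = 1/9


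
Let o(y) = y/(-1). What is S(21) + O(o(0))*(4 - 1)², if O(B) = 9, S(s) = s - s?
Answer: 81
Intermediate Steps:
o(y) = -y (o(y) = y*(-1) = -y)
S(s) = 0
S(21) + O(o(0))*(4 - 1)² = 0 + 9*(4 - 1)² = 0 + 9*3² = 0 + 9*9 = 0 + 81 = 81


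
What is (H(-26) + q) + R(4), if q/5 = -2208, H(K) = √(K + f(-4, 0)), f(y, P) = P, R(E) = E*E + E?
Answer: -11020 + I*√26 ≈ -11020.0 + 5.099*I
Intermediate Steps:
R(E) = E + E² (R(E) = E² + E = E + E²)
H(K) = √K (H(K) = √(K + 0) = √K)
q = -11040 (q = 5*(-2208) = -11040)
(H(-26) + q) + R(4) = (√(-26) - 11040) + 4*(1 + 4) = (I*√26 - 11040) + 4*5 = (-11040 + I*√26) + 20 = -11020 + I*√26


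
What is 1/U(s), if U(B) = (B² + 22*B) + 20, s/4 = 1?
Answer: 1/124 ≈ 0.0080645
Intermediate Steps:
s = 4 (s = 4*1 = 4)
U(B) = 20 + B² + 22*B
1/U(s) = 1/(20 + 4² + 22*4) = 1/(20 + 16 + 88) = 1/124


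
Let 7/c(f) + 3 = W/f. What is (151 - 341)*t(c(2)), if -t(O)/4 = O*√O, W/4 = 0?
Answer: -5320*I*√21/9 ≈ -2708.8*I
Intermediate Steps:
W = 0 (W = 4*0 = 0)
c(f) = -7/3 (c(f) = 7/(-3 + 0/f) = 7/(-3 + 0) = 7/(-3) = 7*(-⅓) = -7/3)
t(O) = -4*O^(3/2) (t(O) = -4*O*√O = -4*O^(3/2))
(151 - 341)*t(c(2)) = (151 - 341)*(-(-28)*I*√21/9) = -(-760)*(-7*I*√21/9) = -5320*I*√21/9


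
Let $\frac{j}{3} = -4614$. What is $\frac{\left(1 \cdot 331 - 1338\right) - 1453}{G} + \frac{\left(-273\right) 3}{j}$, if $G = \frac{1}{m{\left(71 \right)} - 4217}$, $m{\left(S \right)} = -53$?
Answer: $\frac{16155459691}{1538} \approx 1.0504 \cdot 10^{7}$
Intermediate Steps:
$j = -13842$ ($j = 3 \left(-4614\right) = -13842$)
$G = - \frac{1}{4270}$ ($G = \frac{1}{-53 - 4217} = \frac{1}{-4270} = - \frac{1}{4270} \approx -0.00023419$)
$\frac{\left(1 \cdot 331 - 1338\right) - 1453}{G} + \frac{\left(-273\right) 3}{j} = \frac{\left(1 \cdot 331 - 1338\right) - 1453}{- \frac{1}{4270}} + \frac{\left(-273\right) 3}{-13842} = \left(\left(331 - 1338\right) - 1453\right) \left(-4270\right) - - \frac{91}{1538} = \left(-1007 - 1453\right) \left(-4270\right) + \frac{91}{1538} = \left(-2460\right) \left(-4270\right) + \frac{91}{1538} = 10504200 + \frac{91}{1538} = \frac{16155459691}{1538}$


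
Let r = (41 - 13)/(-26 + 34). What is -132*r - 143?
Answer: -605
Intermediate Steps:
r = 7/2 (r = 28/8 = 28*(1/8) = 7/2 ≈ 3.5000)
-132*r - 143 = -132*7/2 - 143 = -462 - 143 = -605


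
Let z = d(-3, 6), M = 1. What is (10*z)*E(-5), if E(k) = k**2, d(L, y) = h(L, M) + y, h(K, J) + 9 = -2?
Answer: -1250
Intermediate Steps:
h(K, J) = -11 (h(K, J) = -9 - 2 = -11)
d(L, y) = -11 + y
z = -5 (z = -11 + 6 = -5)
(10*z)*E(-5) = (10*(-5))*(-5)**2 = -50*25 = -1250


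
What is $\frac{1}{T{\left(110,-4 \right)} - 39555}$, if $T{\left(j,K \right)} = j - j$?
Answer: $- \frac{1}{39555} \approx -2.5281 \cdot 10^{-5}$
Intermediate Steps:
$T{\left(j,K \right)} = 0$
$\frac{1}{T{\left(110,-4 \right)} - 39555} = \frac{1}{0 - 39555} = \frac{1}{-39555} = - \frac{1}{39555}$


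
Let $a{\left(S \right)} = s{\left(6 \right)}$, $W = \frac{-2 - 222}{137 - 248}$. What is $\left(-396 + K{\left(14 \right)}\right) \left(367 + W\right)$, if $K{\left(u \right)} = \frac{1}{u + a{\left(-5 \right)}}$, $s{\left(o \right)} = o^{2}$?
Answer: $- \frac{810986839}{5550} \approx -1.4612 \cdot 10^{5}$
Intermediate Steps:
$W = \frac{224}{111}$ ($W = - \frac{224}{-111} = \left(-224\right) \left(- \frac{1}{111}\right) = \frac{224}{111} \approx 2.018$)
$a{\left(S \right)} = 36$ ($a{\left(S \right)} = 6^{2} = 36$)
$K{\left(u \right)} = \frac{1}{36 + u}$ ($K{\left(u \right)} = \frac{1}{u + 36} = \frac{1}{36 + u}$)
$\left(-396 + K{\left(14 \right)}\right) \left(367 + W\right) = \left(-396 + \frac{1}{36 + 14}\right) \left(367 + \frac{224}{111}\right) = \left(-396 + \frac{1}{50}\right) \frac{40961}{111} = \left(- \frac{19799}{50}\right) \frac{40961}{111} = - \frac{810986839}{5550}$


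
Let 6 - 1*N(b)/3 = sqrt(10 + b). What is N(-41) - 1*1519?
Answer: -1501 - 3*I*sqrt(31) ≈ -1501.0 - 16.703*I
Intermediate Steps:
N(b) = 18 - 3*sqrt(10 + b)
N(-41) - 1*1519 = (18 - 3*sqrt(10 - 41)) - 1*1519 = (18 - 3*I*sqrt(31)) - 1519 = -1501 - 3*I*sqrt(31)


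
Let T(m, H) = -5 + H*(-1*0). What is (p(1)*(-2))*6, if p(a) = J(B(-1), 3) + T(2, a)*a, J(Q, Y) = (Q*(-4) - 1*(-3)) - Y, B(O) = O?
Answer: 12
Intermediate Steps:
T(m, H) = -5 (T(m, H) = -5 + H*0 = -5 + 0 = -5)
J(Q, Y) = 3 - Y - 4*Q (J(Q, Y) = (-4*Q + 3) - Y = (3 - 4*Q) - Y = 3 - Y - 4*Q)
p(a) = 4 - 5*a (p(a) = (3 - 1*3 - 4*(-1)) - 5*a = (3 - 3 + 4) - 5*a = 4 - 5*a)
(p(1)*(-2))*6 = ((4 - 5*1)*(-2))*6 = ((4 - 5)*(-2))*6 = -1*(-2)*6 = 2*6 = 12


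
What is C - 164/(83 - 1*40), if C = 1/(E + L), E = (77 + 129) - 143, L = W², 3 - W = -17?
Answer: -75889/19909 ≈ -3.8118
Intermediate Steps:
W = 20 (W = 3 - 1*(-17) = 3 + 17 = 20)
L = 400 (L = 20² = 400)
E = 63 (E = 206 - 143 = 63)
C = 1/463 (C = 1/(63 + 400) = 1/463 ≈ 0.0021598)
C - 164/(83 - 1*40) = 1/463 - 164/(83 - 1*40) = 1/463 - 164/(83 - 40) = 1/463 - 164/43 = -75889/19909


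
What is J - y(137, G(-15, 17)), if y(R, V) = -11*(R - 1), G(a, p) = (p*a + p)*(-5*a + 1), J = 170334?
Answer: 171830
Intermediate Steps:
G(a, p) = (1 - 5*a)*(p + a*p) (G(a, p) = (a*p + p)*(1 - 5*a) = (p + a*p)*(1 - 5*a) = (1 - 5*a)*(p + a*p))
y(R, V) = 11 - 11*R (y(R, V) = -11*(-1 + R) = 11 - 11*R)
J - y(137, G(-15, 17)) = 170334 - (11 - 11*137) = 170334 - (11 - 1507) = 170334 - 1*(-1496) = 170334 + 1496 = 171830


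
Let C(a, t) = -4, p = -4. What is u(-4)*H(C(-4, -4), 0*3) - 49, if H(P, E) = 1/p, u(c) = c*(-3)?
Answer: -52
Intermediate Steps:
u(c) = -3*c
H(P, E) = -¼ (H(P, E) = 1/(-4) = -¼)
u(-4)*H(C(-4, -4), 0*3) - 49 = -3*(-4)*(-¼) - 49 = 12*(-¼) - 49 = -3 - 49 = -52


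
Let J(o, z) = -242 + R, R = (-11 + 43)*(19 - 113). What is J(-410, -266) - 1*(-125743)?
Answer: 122493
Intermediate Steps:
R = -3008 (R = 32*(-94) = -3008)
J(o, z) = -3250 (J(o, z) = -242 - 3008 = -3250)
J(-410, -266) - 1*(-125743) = -3250 - 1*(-125743) = -3250 + 125743 = 122493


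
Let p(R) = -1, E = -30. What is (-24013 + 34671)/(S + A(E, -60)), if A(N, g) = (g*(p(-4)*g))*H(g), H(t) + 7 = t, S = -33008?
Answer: 5329/104096 ≈ 0.051193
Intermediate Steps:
H(t) = -7 + t
A(N, g) = -g²*(-7 + g) (A(N, g) = (g*(-g))*(-7 + g) = (-g²)*(-7 + g) = -g²*(-7 + g))
(-24013 + 34671)/(S + A(E, -60)) = (-24013 + 34671)/(-33008 + (-60)²*(7 - 1*(-60))) = 10658/(-33008 + 3600*(7 + 60)) = 10658/(-33008 + 3600*67) = 10658/(-33008 + 241200) = 10658/208192 = 10658*(1/208192) = 5329/104096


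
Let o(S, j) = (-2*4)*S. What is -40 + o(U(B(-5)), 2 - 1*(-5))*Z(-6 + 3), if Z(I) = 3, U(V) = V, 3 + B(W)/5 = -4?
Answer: 800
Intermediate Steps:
B(W) = -35 (B(W) = -15 + 5*(-4) = -15 - 20 = -35)
o(S, j) = -8*S
-40 + o(U(B(-5)), 2 - 1*(-5))*Z(-6 + 3) = -40 - 8*(-35)*3 = -40 + 280*3 = -40 + 840 = 800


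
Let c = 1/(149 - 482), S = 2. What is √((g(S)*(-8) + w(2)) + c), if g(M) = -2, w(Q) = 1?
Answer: 2*√52355/111 ≈ 4.1227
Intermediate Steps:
c = -1/333 (c = 1/(-333) = -1/333 ≈ -0.0030030)
√((g(S)*(-8) + w(2)) + c) = √((-2*(-8) + 1) - 1/333) = √((16 + 1) - 1/333) = √(17 - 1/333) = √(5660/333) = 2*√52355/111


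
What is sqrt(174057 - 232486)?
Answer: I*sqrt(58429) ≈ 241.72*I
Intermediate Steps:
sqrt(174057 - 232486) = sqrt(-58429) = I*sqrt(58429)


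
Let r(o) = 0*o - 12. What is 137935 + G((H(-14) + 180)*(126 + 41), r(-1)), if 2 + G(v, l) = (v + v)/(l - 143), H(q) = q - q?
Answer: 4263899/31 ≈ 1.3755e+5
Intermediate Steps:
H(q) = 0
r(o) = -12 (r(o) = 0 - 12 = -12)
G(v, l) = -2 + 2*v/(-143 + l) (G(v, l) = -2 + (v + v)/(l - 143) = -2 + (2*v)/(-143 + l) = -2 + 2*v/(-143 + l))
137935 + G((H(-14) + 180)*(126 + 41), r(-1)) = 137935 + 2*(143 + (0 + 180)*(126 + 41) - 1*(-12))/(-143 - 12) = 137935 + 2*(143 + 180*167 + 12)/(-155) = 137935 + 2*(-1/155)*(143 + 30060 + 12) = 137935 + 2*(-1/155)*30215 = 137935 - 12086/31 = 4263899/31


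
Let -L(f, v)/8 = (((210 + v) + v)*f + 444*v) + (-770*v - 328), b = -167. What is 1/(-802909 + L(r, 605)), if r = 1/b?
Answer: 167/129863045 ≈ 1.2860e-6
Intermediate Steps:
r = -1/167 (r = 1/(-167) = -1/167 ≈ -0.0059880)
L(f, v) = 2624 + 2608*v - 8*f*(210 + 2*v) (L(f, v) = -8*((((210 + v) + v)*f + 444*v) + (-770*v - 328)) = -8*(((210 + 2*v)*f + 444*v) + (-328 - 770*v)) = -8*((f*(210 + 2*v) + 444*v) + (-328 - 770*v)) = -8*((444*v + f*(210 + 2*v)) + (-328 - 770*v)) = -8*(-328 - 326*v + f*(210 + 2*v)) = 2624 + 2608*v - 8*f*(210 + 2*v))
1/(-802909 + L(r, 605)) = 1/(-802909 + (2624 - 1680*(-1/167) + 2608*605 - 16*(-1/167)*605)) = 1/(-802909 + (2624 + 1680/167 + 1577840 + 9680/167)) = 1/(-802909 + 263948848/167) = 1/(129863045/167) = 167/129863045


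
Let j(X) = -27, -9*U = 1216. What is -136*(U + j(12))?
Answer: 198424/9 ≈ 22047.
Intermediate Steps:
U = -1216/9 (U = -⅑*1216 = -1216/9 ≈ -135.11)
-136*(U + j(12)) = -136*(-1216/9 - 27) = -136*(-1459/9) = 198424/9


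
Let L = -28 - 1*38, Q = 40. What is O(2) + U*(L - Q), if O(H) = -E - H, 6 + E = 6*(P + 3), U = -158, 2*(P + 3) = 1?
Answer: 16749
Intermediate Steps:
P = -5/2 (P = -3 + (1/2)*1 = -3 + 1/2 = -5/2 ≈ -2.5000)
E = -3 (E = -6 + 6*(-5/2 + 3) = -6 + 6*(1/2) = -6 + 3 = -3)
L = -66 (L = -28 - 38 = -66)
O(H) = 3 - H (O(H) = -1*(-3) - H = 3 - H)
O(2) + U*(L - Q) = (3 - 1*2) - 158*(-66 - 1*40) = (3 - 2) - 158*(-66 - 40) = 1 - 158*(-106) = 1 + 16748 = 16749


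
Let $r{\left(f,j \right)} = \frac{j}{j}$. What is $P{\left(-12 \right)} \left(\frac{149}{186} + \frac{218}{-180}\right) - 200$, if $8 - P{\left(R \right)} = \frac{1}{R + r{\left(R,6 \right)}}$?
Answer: $- \frac{283628}{1395} \approx -203.32$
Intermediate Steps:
$r{\left(f,j \right)} = 1$
$P{\left(R \right)} = 8 - \frac{1}{1 + R}$ ($P{\left(R \right)} = 8 - \frac{1}{R + 1} = 8 - \frac{1}{1 + R}$)
$P{\left(-12 \right)} \left(\frac{149}{186} + \frac{218}{-180}\right) - 200 = \frac{7 + 8 \left(-12\right)}{1 - 12} \left(\frac{149}{186} + \frac{218}{-180}\right) - 200 = \frac{7 - 96}{-11} \left(149 \cdot \frac{1}{186} + 218 \left(- \frac{1}{180}\right)\right) - 200 = \left(- \frac{1}{11}\right) \left(-89\right) \left(\frac{149}{186} - \frac{109}{90}\right) - 200 = \frac{89}{11} \left(- \frac{572}{1395}\right) - 200 = - \frac{4628}{1395} - 200 = - \frac{283628}{1395}$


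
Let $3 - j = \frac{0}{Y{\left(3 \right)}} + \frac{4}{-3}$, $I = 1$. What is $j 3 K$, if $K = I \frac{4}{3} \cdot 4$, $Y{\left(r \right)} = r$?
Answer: $\frac{208}{3} \approx 69.333$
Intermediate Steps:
$K = \frac{16}{3}$ ($K = 1 \cdot \frac{4}{3} \cdot 4 = \frac{4}{3} \cdot 4 = \frac{16}{3} \approx 5.3333$)
$j = \frac{13}{3}$ ($j = 3 - \left(\frac{0}{3} + \frac{4}{-3}\right) = 3 - \left(0 \cdot \frac{1}{3} + 4 \left(- \frac{1}{3}\right)\right) = 3 - \left(0 - \frac{4}{3}\right) = 3 - - \frac{4}{3} = 3 + \frac{4}{3} = \frac{13}{3} \approx 4.3333$)
$j 3 K = \frac{13}{3} \cdot 3 \cdot \frac{16}{3} = 13 \cdot \frac{16}{3} = \frac{208}{3}$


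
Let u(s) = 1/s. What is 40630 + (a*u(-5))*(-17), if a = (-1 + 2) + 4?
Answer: 40647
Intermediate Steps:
u(s) = 1/s
a = 5 (a = 1 + 4 = 5)
40630 + (a*u(-5))*(-17) = 40630 + (5/(-5))*(-17) = 40630 + (5*(-⅕))*(-17) = 40630 - 1*(-17) = 40630 + 17 = 40647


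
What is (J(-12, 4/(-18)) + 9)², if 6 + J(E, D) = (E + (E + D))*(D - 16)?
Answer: 1028549041/6561 ≈ 1.5677e+5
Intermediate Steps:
J(E, D) = -6 + (-16 + D)*(D + 2*E) (J(E, D) = -6 + (E + (E + D))*(D - 16) = -6 + (E + (D + E))*(-16 + D) = -6 + (D + 2*E)*(-16 + D) = -6 + (-16 + D)*(D + 2*E))
(J(-12, 4/(-18)) + 9)² = ((-6 + (4/(-18))² - 32*(-12) - 64/(-18) + 2*(4/(-18))*(-12)) + 9)² = ((-6 + (4*(-1/18))² + 384 - 64*(-1)/18 + 2*(4*(-1/18))*(-12)) + 9)² = ((-6 + (-2/9)² + 384 - 16*(-2/9) + 2*(-2/9)*(-12)) + 9)² = ((-6 + 4/81 + 384 + 32/9 + 16/3) + 9)² = (31342/81 + 9)² = (32071/81)² = 1028549041/6561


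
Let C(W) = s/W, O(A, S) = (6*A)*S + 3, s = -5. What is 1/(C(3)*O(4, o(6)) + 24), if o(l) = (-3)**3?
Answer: 1/1099 ≈ 0.00090992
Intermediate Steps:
o(l) = -27
O(A, S) = 3 + 6*A*S (O(A, S) = 6*A*S + 3 = 3 + 6*A*S)
C(W) = -5/W
1/(C(3)*O(4, o(6)) + 24) = 1/((-5/3)*(3 + 6*4*(-27)) + 24) = 1/((-5*1/3)*(3 - 648) + 24) = 1/(-5/3*(-645) + 24) = 1/(1075 + 24) = 1/1099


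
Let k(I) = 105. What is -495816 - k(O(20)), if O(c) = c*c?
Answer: -495921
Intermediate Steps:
O(c) = c²
-495816 - k(O(20)) = -495816 - 1*105 = -495816 - 105 = -495921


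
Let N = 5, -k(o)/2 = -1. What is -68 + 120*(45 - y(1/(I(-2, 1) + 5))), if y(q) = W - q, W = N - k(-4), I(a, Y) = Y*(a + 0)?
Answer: 5012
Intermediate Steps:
k(o) = 2 (k(o) = -2*(-1) = 2)
I(a, Y) = Y*a
W = 3 (W = 5 - 1*2 = 5 - 2 = 3)
y(q) = 3 - q
-68 + 120*(45 - y(1/(I(-2, 1) + 5))) = -68 + 120*(45 - (3 - 1/(1*(-2) + 5))) = -68 + 120*(45 - (3 - 1/(-2 + 5))) = -68 + 120*(45 - (3 - 1/3)) = -68 + 120*(45 - (3 - 1*⅓)) = -68 + 120*(45 - (3 - ⅓)) = -68 + 120*(45 - 1*8/3) = -68 + 120*(45 - 8/3) = -68 + 120*(127/3) = -68 + 5080 = 5012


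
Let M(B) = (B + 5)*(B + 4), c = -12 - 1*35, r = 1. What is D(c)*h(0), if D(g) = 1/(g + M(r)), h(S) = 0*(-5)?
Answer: 0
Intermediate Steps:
h(S) = 0
c = -47 (c = -12 - 35 = -47)
M(B) = (4 + B)*(5 + B) (M(B) = (5 + B)*(4 + B) = (4 + B)*(5 + B))
D(g) = 1/(30 + g) (D(g) = 1/(g + (20 + 1² + 9*1)) = 1/(g + (20 + 1 + 9)) = 1/(g + 30) = 1/(30 + g))
D(c)*h(0) = 0/(30 - 47) = 0/(-17) = -1/17*0 = 0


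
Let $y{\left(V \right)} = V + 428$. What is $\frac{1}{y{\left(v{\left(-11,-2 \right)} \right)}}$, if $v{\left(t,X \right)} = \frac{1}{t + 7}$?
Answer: $\frac{4}{1711} \approx 0.0023378$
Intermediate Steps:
$v{\left(t,X \right)} = \frac{1}{7 + t}$
$y{\left(V \right)} = 428 + V$
$\frac{1}{y{\left(v{\left(-11,-2 \right)} \right)}} = \frac{1}{428 + \frac{1}{7 - 11}} = \frac{1}{428 + \frac{1}{-4}} = \frac{1}{428 - \frac{1}{4}} = \frac{1}{\frac{1711}{4}} = \frac{4}{1711}$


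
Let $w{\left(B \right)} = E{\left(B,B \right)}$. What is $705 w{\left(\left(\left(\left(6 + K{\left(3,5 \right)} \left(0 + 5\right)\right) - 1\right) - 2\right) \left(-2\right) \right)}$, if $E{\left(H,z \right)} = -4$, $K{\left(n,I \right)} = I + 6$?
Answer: $-2820$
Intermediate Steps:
$K{\left(n,I \right)} = 6 + I$
$w{\left(B \right)} = -4$
$705 w{\left(\left(\left(\left(6 + K{\left(3,5 \right)} \left(0 + 5\right)\right) - 1\right) - 2\right) \left(-2\right) \right)} = 705 \left(-4\right) = -2820$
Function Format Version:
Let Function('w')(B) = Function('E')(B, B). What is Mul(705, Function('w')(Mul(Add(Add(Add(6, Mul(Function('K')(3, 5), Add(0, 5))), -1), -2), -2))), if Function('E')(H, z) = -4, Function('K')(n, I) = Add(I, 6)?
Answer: -2820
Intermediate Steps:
Function('K')(n, I) = Add(6, I)
Function('w')(B) = -4
Mul(705, Function('w')(Mul(Add(Add(Add(6, Mul(Function('K')(3, 5), Add(0, 5))), -1), -2), -2))) = Mul(705, -4) = -2820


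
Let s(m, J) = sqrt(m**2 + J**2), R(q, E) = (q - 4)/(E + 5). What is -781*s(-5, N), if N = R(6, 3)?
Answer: -781*sqrt(401)/4 ≈ -3909.9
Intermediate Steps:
R(q, E) = (-4 + q)/(5 + E)
N = 1/4 (N = (-4 + 6)/(5 + 3) = 2/8 = (1/8)*2 = 1/4 ≈ 0.25000)
s(m, J) = sqrt(J**2 + m**2)
-781*s(-5, N) = -781*sqrt((1/4)**2 + (-5)**2) = -781*sqrt(1/16 + 25) = -781*sqrt(401)/4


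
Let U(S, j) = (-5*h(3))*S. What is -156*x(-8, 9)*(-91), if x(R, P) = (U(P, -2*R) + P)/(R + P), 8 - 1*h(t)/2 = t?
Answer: -6260436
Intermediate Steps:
h(t) = 16 - 2*t
U(S, j) = -50*S (U(S, j) = (-5*(16 - 2*3))*S = (-5*(16 - 6))*S = (-5*10)*S = -50*S)
x(R, P) = -49*P/(P + R) (x(R, P) = (-50*P + P)/(R + P) = (-49*P)/(P + R) = -49*P/(P + R))
-156*x(-8, 9)*(-91) = -(-7644)*9/(9 - 8)*(-91) = -(-7644)*9/1*(-91) = -(-7644)*9*(-91) = -156*(-441)*(-91) = 68796*(-91) = -6260436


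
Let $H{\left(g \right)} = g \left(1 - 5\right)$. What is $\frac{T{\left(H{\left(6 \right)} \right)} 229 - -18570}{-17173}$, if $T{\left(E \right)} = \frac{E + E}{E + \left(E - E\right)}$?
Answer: $- \frac{19028}{17173} \approx -1.108$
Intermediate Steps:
$H{\left(g \right)} = - 4 g$ ($H{\left(g \right)} = g \left(-4\right) = - 4 g$)
$T{\left(E \right)} = 2$ ($T{\left(E \right)} = \frac{2 E}{E + 0} = \frac{2 E}{E} = 2$)
$\frac{T{\left(H{\left(6 \right)} \right)} 229 - -18570}{-17173} = \frac{2 \cdot 229 - -18570}{-17173} = \left(458 + 18570\right) \left(- \frac{1}{17173}\right) = 19028 \left(- \frac{1}{17173}\right) = - \frac{19028}{17173}$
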